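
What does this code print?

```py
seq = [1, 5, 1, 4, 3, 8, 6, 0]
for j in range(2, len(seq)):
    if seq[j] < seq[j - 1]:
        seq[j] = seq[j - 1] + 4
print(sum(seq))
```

j=2: 1<5, seq[2] = 5+4 = 9 → [1, 5, 9, 4, 3, 8, 6, 0]
j=3: 4<9, seq[3] = 9+4 = 13 → [1, 5, 9, 13, 3, 8, 6, 0]
j=4: 3<13, seq[4] = 13+4 = 17 → [1, 5, 9, 13, 17, 8, 6, 0]
j=5: 8<17, seq[5] = 17+4 = 21 → [1, 5, 9, 13, 17, 21, 6, 0]
j=6: 6<21, seq[6] = 21+4 = 25 → [1, 5, 9, 13, 17, 21, 25, 0]
j=7: 0<25, seq[7] = 25+4 = 29 → [1, 5, 9, 13, 17, 21, 25, 29]
sum = 120

120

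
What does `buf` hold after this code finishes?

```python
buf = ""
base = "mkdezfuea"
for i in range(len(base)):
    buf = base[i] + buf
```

i=0: prepend 'm' → 'm'
i=1: prepend 'k' → 'km'
i=2: prepend 'd' → 'dkm'
i=3: prepend 'e' → 'edkm'
i=4: prepend 'z' → 'zedkm'
i=5: prepend 'f' → 'fzedkm'
i=6: prepend 'u' → 'ufzedkm'
i=7: prepend 'e' → 'eufzedkm'
i=8: prepend 'a' → 'aeufzedkm'

'aeufzedkm'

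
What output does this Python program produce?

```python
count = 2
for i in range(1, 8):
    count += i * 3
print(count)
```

86

i=1: count = 2+1*3 = 5
i=2: count = 5+2*3 = 11
i=3: count = 11+3*3 = 20
i=4: count = 20+4*3 = 32
i=5: count = 32+5*3 = 47
i=6: count = 47+6*3 = 65
i=7: count = 65+7*3 = 86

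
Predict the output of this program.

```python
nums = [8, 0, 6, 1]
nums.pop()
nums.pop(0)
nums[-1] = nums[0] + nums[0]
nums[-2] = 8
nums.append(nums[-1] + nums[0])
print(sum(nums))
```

pop() removes 1 → [8, 0, 6]
pop(0) removes 8 → [0, 6]
nums[-1] = nums[0]+nums[0] = 0+0 = 0 → [0, 0]
nums[-2] = 8 → [8, 0]
append nums[-1]+nums[0] = 0+8 = 8 → [8, 0, 8]
sum = 16

16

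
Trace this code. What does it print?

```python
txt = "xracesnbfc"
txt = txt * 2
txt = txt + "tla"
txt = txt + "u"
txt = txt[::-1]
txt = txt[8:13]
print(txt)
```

secar

repeat ×2 → 'xracesnbfcxracesnbfc'
+ 'tla' → 'xracesnbfcxracesnbfctla'
+ 'u' → 'xracesnbfcxracesnbfctlau'
reverse → 'ualtcfbnsecarxcfbnsecarx'
slice [8:13] → 'secar'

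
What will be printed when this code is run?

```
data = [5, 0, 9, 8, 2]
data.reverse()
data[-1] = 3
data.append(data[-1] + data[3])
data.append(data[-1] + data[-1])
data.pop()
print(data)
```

[2, 8, 9, 0, 3, 3]

reverse → [2, 8, 9, 0, 5]
data[-1] = 3 → [2, 8, 9, 0, 3]
append data[-1]+data[3] = 3+0 = 3 → [2, 8, 9, 0, 3, 3]
append data[-1]+data[-1] = 3+3 = 6 → [2, 8, 9, 0, 3, 3, 6]
pop() removes 6 → [2, 8, 9, 0, 3, 3]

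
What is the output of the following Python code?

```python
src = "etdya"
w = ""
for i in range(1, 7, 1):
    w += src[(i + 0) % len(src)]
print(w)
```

tdyaet

i=1: add src[1]='t' → 't'
i=2: add src[2]='d' → 'td'
i=3: add src[3]='y' → 'tdy'
i=4: add src[4]='a' → 'tdya'
i=5: add src[0]='e' → 'tdyae'
i=6: add src[1]='t' → 'tdyaet'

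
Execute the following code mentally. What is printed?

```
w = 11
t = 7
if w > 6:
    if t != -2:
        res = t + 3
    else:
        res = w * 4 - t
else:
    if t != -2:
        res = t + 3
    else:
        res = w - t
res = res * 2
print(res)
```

w=11, t=7
w > 6 is True; t != -2 is True
→ res = t + 3 = 10
res = 10*2 = 20

20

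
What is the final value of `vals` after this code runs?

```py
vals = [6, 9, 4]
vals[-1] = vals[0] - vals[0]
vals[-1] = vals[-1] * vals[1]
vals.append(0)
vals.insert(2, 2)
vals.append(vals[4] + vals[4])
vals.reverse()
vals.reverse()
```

vals[-1] = vals[0]-vals[0] = 6-6 = 0 → [6, 9, 0]
vals[-1] = vals[-1]*vals[1] = 0*9 = 0 → [6, 9, 0]
append 0 → [6, 9, 0, 0]
insert 2 at 2 → [6, 9, 2, 0, 0]
append vals[4]+vals[4] = 0+0 = 0 → [6, 9, 2, 0, 0, 0]
reverse → [0, 0, 0, 2, 9, 6]
reverse → [6, 9, 2, 0, 0, 0]

[6, 9, 2, 0, 0, 0]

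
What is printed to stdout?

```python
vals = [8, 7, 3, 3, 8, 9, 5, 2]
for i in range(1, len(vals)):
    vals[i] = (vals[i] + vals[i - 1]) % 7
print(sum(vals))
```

21

i=1: vals[1] = (7+8)%7 = 1 → [8, 1, 3, 3, 8, 9, 5, 2]
i=2: vals[2] = (3+1)%7 = 4 → [8, 1, 4, 3, 8, 9, 5, 2]
i=3: vals[3] = (3+4)%7 = 0 → [8, 1, 4, 0, 8, 9, 5, 2]
i=4: vals[4] = (8+0)%7 = 1 → [8, 1, 4, 0, 1, 9, 5, 2]
i=5: vals[5] = (9+1)%7 = 3 → [8, 1, 4, 0, 1, 3, 5, 2]
i=6: vals[6] = (5+3)%7 = 1 → [8, 1, 4, 0, 1, 3, 1, 2]
i=7: vals[7] = (2+1)%7 = 3 → [8, 1, 4, 0, 1, 3, 1, 3]
sum = 21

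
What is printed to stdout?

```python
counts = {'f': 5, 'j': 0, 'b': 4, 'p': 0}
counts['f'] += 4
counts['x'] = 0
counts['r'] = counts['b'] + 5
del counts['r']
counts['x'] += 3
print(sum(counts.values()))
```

counts['f'] = 5+4 = 9 → {'f': 9, 'j': 0, 'b': 4, 'p': 0}
counts['x'] = 0 → {'f': 9, 'j': 0, 'b': 4, 'p': 0, 'x': 0}
counts['r'] = counts['b']+5 = 9 → {'f': 9, 'j': 0, 'b': 4, 'p': 0, 'x': 0, 'r': 9}
del 'r' → {'f': 9, 'j': 0, 'b': 4, 'p': 0, 'x': 0}
counts['x'] = 0+3 = 3 → {'f': 9, 'j': 0, 'b': 4, 'p': 0, 'x': 3}
sum of values = 16

16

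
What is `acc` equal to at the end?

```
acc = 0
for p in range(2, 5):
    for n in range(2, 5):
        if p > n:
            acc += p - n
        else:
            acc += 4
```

28

p=2,n=2: not 2>2, acc = 0+4 = 4
p=2,n=3: not 2>3, acc = 4+4 = 8
p=2,n=4: not 2>4, acc = 8+4 = 12
p=3,n=2: 3>2, acc = 12+1 = 13
p=3,n=3: not 3>3, acc = 13+4 = 17
p=3,n=4: not 3>4, acc = 17+4 = 21
p=4,n=2: 4>2, acc = 21+2 = 23
p=4,n=3: 4>3, acc = 23+1 = 24
p=4,n=4: not 4>4, acc = 24+4 = 28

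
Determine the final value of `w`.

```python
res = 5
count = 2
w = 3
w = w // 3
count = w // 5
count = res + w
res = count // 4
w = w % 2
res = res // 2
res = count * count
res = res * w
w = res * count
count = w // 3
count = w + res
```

216

w = 3//3 = 1
count = 1//5 = 0
count = 5+1 = 6
res = 6//4 = 1
w = 1%2 = 1
res = 1//2 = 0
res = 6*6 = 36
res = 36*1 = 36
w = 36*6 = 216
count = 216//3 = 72
count = 216+36 = 252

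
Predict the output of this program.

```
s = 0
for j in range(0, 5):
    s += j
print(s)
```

j=0: s = 0+0 = 0
j=1: s = 0+1 = 1
j=2: s = 1+2 = 3
j=3: s = 3+3 = 6
j=4: s = 6+4 = 10

10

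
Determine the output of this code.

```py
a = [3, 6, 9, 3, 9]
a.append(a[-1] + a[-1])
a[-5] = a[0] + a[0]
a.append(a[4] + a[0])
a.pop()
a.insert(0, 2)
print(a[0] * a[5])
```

append a[-1]+a[-1] = 9+9 = 18 → [3, 6, 9, 3, 9, 18]
a[-5] = a[0]+a[0] = 3+3 = 6 → [3, 6, 9, 3, 9, 18]
append a[4]+a[0] = 9+3 = 12 → [3, 6, 9, 3, 9, 18, 12]
pop() removes 12 → [3, 6, 9, 3, 9, 18]
insert 2 at 0 → [2, 3, 6, 9, 3, 9, 18]
a[0]*a[5] = 2*9 = 18

18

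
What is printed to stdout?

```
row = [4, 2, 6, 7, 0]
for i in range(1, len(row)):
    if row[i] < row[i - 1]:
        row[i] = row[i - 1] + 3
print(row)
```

i=1: 2<4, row[1] = 4+3 = 7 → [4, 7, 6, 7, 0]
i=2: 6<7, row[2] = 7+3 = 10 → [4, 7, 10, 7, 0]
i=3: 7<10, row[3] = 10+3 = 13 → [4, 7, 10, 13, 0]
i=4: 0<13, row[4] = 13+3 = 16 → [4, 7, 10, 13, 16]

[4, 7, 10, 13, 16]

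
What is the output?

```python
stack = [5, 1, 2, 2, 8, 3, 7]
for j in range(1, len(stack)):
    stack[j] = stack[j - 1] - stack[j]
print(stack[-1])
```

-18

j=1: stack[1] = 5-1 = 4 → [5, 4, 2, 2, 8, 3, 7]
j=2: stack[2] = 4-2 = 2 → [5, 4, 2, 2, 8, 3, 7]
j=3: stack[3] = 2-2 = 0 → [5, 4, 2, 0, 8, 3, 7]
j=4: stack[4] = 0-8 = -8 → [5, 4, 2, 0, -8, 3, 7]
j=5: stack[5] = (-8)-3 = -11 → [5, 4, 2, 0, -8, -11, 7]
j=6: stack[6] = (-11)-7 = -18 → [5, 4, 2, 0, -8, -11, -18]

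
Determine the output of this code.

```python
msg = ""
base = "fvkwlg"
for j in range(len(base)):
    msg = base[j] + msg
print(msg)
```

j=0: prepend 'f' → 'f'
j=1: prepend 'v' → 'vf'
j=2: prepend 'k' → 'kvf'
j=3: prepend 'w' → 'wkvf'
j=4: prepend 'l' → 'lwkvf'
j=5: prepend 'g' → 'glwkvf'

glwkvf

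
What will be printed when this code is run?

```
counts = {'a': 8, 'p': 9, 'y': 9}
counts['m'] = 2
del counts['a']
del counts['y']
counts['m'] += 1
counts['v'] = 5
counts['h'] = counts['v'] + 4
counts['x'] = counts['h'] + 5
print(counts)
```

{'p': 9, 'm': 3, 'v': 5, 'h': 9, 'x': 14}

counts['m'] = 2 → {'a': 8, 'p': 9, 'y': 9, 'm': 2}
del 'a' → {'p': 9, 'y': 9, 'm': 2}
del 'y' → {'p': 9, 'm': 2}
counts['m'] = 2+1 = 3 → {'p': 9, 'm': 3}
counts['v'] = 5 → {'p': 9, 'm': 3, 'v': 5}
counts['h'] = counts['v']+4 = 9 → {'p': 9, 'm': 3, 'v': 5, 'h': 9}
counts['x'] = counts['h']+5 = 14 → {'p': 9, 'm': 3, 'v': 5, 'h': 9, 'x': 14}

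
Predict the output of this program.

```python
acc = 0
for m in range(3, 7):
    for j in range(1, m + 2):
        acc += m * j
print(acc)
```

m=3,j=1: acc = 0+3 = 3
m=3,j=2: acc = 3+6 = 9
m=3,j=3: acc = 9+9 = 18
m=3,j=4: acc = 18+12 = 30
m=4,j=1: acc = 30+4 = 34
m=4,j=2: acc = 34+8 = 42
m=4,j=3: acc = 42+12 = 54
m=4,j=4: acc = 54+16 = 70
m=4,j=5: acc = 70+20 = 90
m=5,j=1: acc = 90+5 = 95
m=5,j=2: acc = 95+10 = 105
m=5,j=3: acc = 105+15 = 120
m=5,j=4: acc = 120+20 = 140
m=5,j=5: acc = 140+25 = 165
m=5,j=6: acc = 165+30 = 195
m=6,j=1: acc = 195+6 = 201
m=6,j=2: acc = 201+12 = 213
m=6,j=3: acc = 213+18 = 231
m=6,j=4: acc = 231+24 = 255
m=6,j=5: acc = 255+30 = 285
m=6,j=6: acc = 285+36 = 321
m=6,j=7: acc = 321+42 = 363

363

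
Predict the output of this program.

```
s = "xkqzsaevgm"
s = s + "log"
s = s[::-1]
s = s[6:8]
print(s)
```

+ 'log' → 'xkqzsaevgmlog'
reverse → 'golmgveaszqkx'
slice [6:8] → 'ea'

ea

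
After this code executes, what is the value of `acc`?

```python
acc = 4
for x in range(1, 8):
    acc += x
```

32

x=1: acc = 4+1 = 5
x=2: acc = 5+2 = 7
x=3: acc = 7+3 = 10
x=4: acc = 10+4 = 14
x=5: acc = 14+5 = 19
x=6: acc = 19+6 = 25
x=7: acc = 25+7 = 32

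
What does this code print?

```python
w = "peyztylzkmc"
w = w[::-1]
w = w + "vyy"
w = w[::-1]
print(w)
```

yyvpeyztylzkmc

reverse → 'cmkzlytzyep'
+ 'vyy' → 'cmkzlytzyepvyy'
reverse → 'yyvpeyztylzkmc'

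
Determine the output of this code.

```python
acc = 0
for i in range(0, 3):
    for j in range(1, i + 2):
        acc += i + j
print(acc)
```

i=0,j=1: acc = 0+1 = 1
i=1,j=1: acc = 1+2 = 3
i=1,j=2: acc = 3+3 = 6
i=2,j=1: acc = 6+3 = 9
i=2,j=2: acc = 9+4 = 13
i=2,j=3: acc = 13+5 = 18

18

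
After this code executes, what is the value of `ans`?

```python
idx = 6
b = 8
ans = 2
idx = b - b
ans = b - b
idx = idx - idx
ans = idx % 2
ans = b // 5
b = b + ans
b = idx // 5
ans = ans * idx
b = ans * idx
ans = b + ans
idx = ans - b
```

idx = 8-8 = 0
ans = 8-8 = 0
idx = 0-0 = 0
ans = 0%2 = 0
ans = 8//5 = 1
b = 8+1 = 9
b = 0//5 = 0
ans = 1*0 = 0
b = 0*0 = 0
ans = 0+0 = 0
idx = 0-0 = 0

0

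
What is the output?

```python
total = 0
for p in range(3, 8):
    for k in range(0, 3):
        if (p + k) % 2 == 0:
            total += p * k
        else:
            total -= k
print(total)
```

27

p=3,k=0: odd sum, total = 0-0 = 0
p=3,k=1: even sum, total = 0+3 = 3
p=3,k=2: odd sum, total = 3-2 = 1
p=4,k=0: even sum, total = 1+0 = 1
p=4,k=1: odd sum, total = 1-1 = 0
p=4,k=2: even sum, total = 0+8 = 8
p=5,k=0: odd sum, total = 8-0 = 8
p=5,k=1: even sum, total = 8+5 = 13
p=5,k=2: odd sum, total = 13-2 = 11
p=6,k=0: even sum, total = 11+0 = 11
p=6,k=1: odd sum, total = 11-1 = 10
p=6,k=2: even sum, total = 10+12 = 22
p=7,k=0: odd sum, total = 22-0 = 22
p=7,k=1: even sum, total = 22+7 = 29
p=7,k=2: odd sum, total = 29-2 = 27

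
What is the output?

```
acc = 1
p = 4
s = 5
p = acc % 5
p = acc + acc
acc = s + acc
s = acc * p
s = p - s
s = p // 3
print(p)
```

p = 1%5 = 1
p = 1+1 = 2
acc = 5+1 = 6
s = 6*2 = 12
s = 2-12 = -10
s = 2//3 = 0

2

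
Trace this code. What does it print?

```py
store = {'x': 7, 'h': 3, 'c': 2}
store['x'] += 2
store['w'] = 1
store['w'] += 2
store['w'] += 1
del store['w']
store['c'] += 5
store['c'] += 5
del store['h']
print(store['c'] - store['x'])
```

store['x'] = 7+2 = 9 → {'x': 9, 'h': 3, 'c': 2}
store['w'] = 1 → {'x': 9, 'h': 3, 'c': 2, 'w': 1}
store['w'] = 1+2 = 3 → {'x': 9, 'h': 3, 'c': 2, 'w': 3}
store['w'] = 3+1 = 4 → {'x': 9, 'h': 3, 'c': 2, 'w': 4}
del 'w' → {'x': 9, 'h': 3, 'c': 2}
store['c'] = 2+5 = 7 → {'x': 9, 'h': 3, 'c': 7}
store['c'] = 7+5 = 12 → {'x': 9, 'h': 3, 'c': 12}
del 'h' → {'x': 9, 'c': 12}
store['c']-store['x'] = 12-9 = 3

3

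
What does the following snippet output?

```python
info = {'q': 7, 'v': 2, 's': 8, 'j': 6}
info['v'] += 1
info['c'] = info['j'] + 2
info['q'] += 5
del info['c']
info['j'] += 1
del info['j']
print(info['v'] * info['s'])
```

24

info['v'] = 2+1 = 3 → {'q': 7, 'v': 3, 's': 8, 'j': 6}
info['c'] = info['j']+2 = 8 → {'q': 7, 'v': 3, 's': 8, 'j': 6, 'c': 8}
info['q'] = 7+5 = 12 → {'q': 12, 'v': 3, 's': 8, 'j': 6, 'c': 8}
del 'c' → {'q': 12, 'v': 3, 's': 8, 'j': 6}
info['j'] = 6+1 = 7 → {'q': 12, 'v': 3, 's': 8, 'j': 7}
del 'j' → {'q': 12, 'v': 3, 's': 8}
info['v']*info['s'] = 3*8 = 24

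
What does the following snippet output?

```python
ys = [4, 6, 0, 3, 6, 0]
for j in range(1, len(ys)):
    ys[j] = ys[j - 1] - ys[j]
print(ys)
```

j=1: ys[1] = 4-6 = -2 → [4, -2, 0, 3, 6, 0]
j=2: ys[2] = (-2)-0 = -2 → [4, -2, -2, 3, 6, 0]
j=3: ys[3] = (-2)-3 = -5 → [4, -2, -2, -5, 6, 0]
j=4: ys[4] = (-5)-6 = -11 → [4, -2, -2, -5, -11, 0]
j=5: ys[5] = (-11)-0 = -11 → [4, -2, -2, -5, -11, -11]

[4, -2, -2, -5, -11, -11]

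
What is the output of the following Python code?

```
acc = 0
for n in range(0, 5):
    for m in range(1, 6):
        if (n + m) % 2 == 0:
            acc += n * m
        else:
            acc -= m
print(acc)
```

n=0,m=1: odd sum, acc = 0-1 = -1
n=0,m=2: even sum, acc = (-1)+0 = -1
n=0,m=3: odd sum, acc = (-1)-3 = -4
n=0,m=4: even sum, acc = (-4)+0 = -4
n=0,m=5: odd sum, acc = (-4)-5 = -9
n=1,m=1: even sum, acc = (-9)+1 = -8
n=1,m=2: odd sum, acc = (-8)-2 = -10
n=1,m=3: even sum, acc = (-10)+3 = -7
n=1,m=4: odd sum, acc = (-7)-4 = -11
n=1,m=5: even sum, acc = (-11)+5 = -6
n=2,m=1: odd sum, acc = (-6)-1 = -7
n=2,m=2: even sum, acc = (-7)+4 = -3
n=2,m=3: odd sum, acc = (-3)-3 = -6
n=2,m=4: even sum, acc = (-6)+8 = 2
n=2,m=5: odd sum, acc = 2-5 = -3
n=3,m=1: even sum, acc = (-3)+3 = 0
n=3,m=2: odd sum, acc = 0-2 = -2
n=3,m=3: even sum, acc = (-2)+9 = 7
n=3,m=4: odd sum, acc = 7-4 = 3
n=3,m=5: even sum, acc = 3+15 = 18
n=4,m=1: odd sum, acc = 18-1 = 17
n=4,m=2: even sum, acc = 17+8 = 25
n=4,m=3: odd sum, acc = 25-3 = 22
n=4,m=4: even sum, acc = 22+16 = 38
n=4,m=5: odd sum, acc = 38-5 = 33

33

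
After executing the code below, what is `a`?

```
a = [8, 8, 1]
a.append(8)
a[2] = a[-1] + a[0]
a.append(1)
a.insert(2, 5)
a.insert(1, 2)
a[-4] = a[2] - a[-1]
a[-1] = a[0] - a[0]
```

[8, 2, 8, 7, 16, 8, 0]

append 8 → [8, 8, 1, 8]
a[2] = a[-1]+a[0] = 8+8 = 16 → [8, 8, 16, 8]
append 1 → [8, 8, 16, 8, 1]
insert 5 at 2 → [8, 8, 5, 16, 8, 1]
insert 2 at 1 → [8, 2, 8, 5, 16, 8, 1]
a[-4] = a[2]-a[-1] = 8-1 = 7 → [8, 2, 8, 7, 16, 8, 1]
a[-1] = a[0]-a[0] = 8-8 = 0 → [8, 2, 8, 7, 16, 8, 0]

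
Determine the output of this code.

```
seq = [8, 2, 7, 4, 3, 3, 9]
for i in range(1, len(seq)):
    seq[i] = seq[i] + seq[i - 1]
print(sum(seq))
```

143

i=1: seq[1] = 2+8 = 10 → [8, 10, 7, 4, 3, 3, 9]
i=2: seq[2] = 7+10 = 17 → [8, 10, 17, 4, 3, 3, 9]
i=3: seq[3] = 4+17 = 21 → [8, 10, 17, 21, 3, 3, 9]
i=4: seq[4] = 3+21 = 24 → [8, 10, 17, 21, 24, 3, 9]
i=5: seq[5] = 3+24 = 27 → [8, 10, 17, 21, 24, 27, 9]
i=6: seq[6] = 9+27 = 36 → [8, 10, 17, 21, 24, 27, 36]
sum = 143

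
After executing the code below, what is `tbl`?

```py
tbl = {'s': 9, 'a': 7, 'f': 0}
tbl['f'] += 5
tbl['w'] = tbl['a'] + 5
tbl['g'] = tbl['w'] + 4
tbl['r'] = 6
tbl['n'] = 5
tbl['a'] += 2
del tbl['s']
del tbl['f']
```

{'a': 9, 'w': 12, 'g': 16, 'r': 6, 'n': 5}

tbl['f'] = 0+5 = 5 → {'s': 9, 'a': 7, 'f': 5}
tbl['w'] = tbl['a']+5 = 12 → {'s': 9, 'a': 7, 'f': 5, 'w': 12}
tbl['g'] = tbl['w']+4 = 16 → {'s': 9, 'a': 7, 'f': 5, 'w': 12, 'g': 16}
tbl['r'] = 6 → {'s': 9, 'a': 7, 'f': 5, 'w': 12, 'g': 16, 'r': 6}
tbl['n'] = 5 → {'s': 9, 'a': 7, 'f': 5, 'w': 12, 'g': 16, 'r': 6, 'n': 5}
tbl['a'] = 7+2 = 9 → {'s': 9, 'a': 9, 'f': 5, 'w': 12, 'g': 16, 'r': 6, 'n': 5}
del 's' → {'a': 9, 'f': 5, 'w': 12, 'g': 16, 'r': 6, 'n': 5}
del 'f' → {'a': 9, 'w': 12, 'g': 16, 'r': 6, 'n': 5}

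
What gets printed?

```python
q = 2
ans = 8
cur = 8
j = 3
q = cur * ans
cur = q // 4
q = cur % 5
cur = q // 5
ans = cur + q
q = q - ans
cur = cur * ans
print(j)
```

q = 8*8 = 64
cur = 64//4 = 16
q = 16%5 = 1
cur = 1//5 = 0
ans = 0+1 = 1
q = 1-1 = 0
cur = 0*1 = 0

3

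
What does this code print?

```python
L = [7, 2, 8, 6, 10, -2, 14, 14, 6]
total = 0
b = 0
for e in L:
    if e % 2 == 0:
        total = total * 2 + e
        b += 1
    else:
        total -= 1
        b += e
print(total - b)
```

e=7: not even, total = 0-1 = -1; b=7
e=2: even, total = (-1)*2+2 = 0; b=8
e=8: even, total = 0*2+8 = 8; b=9
e=6: even, total = 8*2+6 = 22; b=10
e=10: even, total = 22*2+10 = 54; b=11
e=-2: even, total = 54*2+(-2) = 106; b=12
e=14: even, total = 106*2+14 = 226; b=13
e=14: even, total = 226*2+14 = 466; b=14
e=6: even, total = 466*2+6 = 938; b=15
total-b = 938-15 = 923

923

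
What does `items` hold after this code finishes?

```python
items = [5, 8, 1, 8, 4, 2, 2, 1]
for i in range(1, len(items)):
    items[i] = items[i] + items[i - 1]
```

[5, 13, 14, 22, 26, 28, 30, 31]

i=1: items[1] = 8+5 = 13 → [5, 13, 1, 8, 4, 2, 2, 1]
i=2: items[2] = 1+13 = 14 → [5, 13, 14, 8, 4, 2, 2, 1]
i=3: items[3] = 8+14 = 22 → [5, 13, 14, 22, 4, 2, 2, 1]
i=4: items[4] = 4+22 = 26 → [5, 13, 14, 22, 26, 2, 2, 1]
i=5: items[5] = 2+26 = 28 → [5, 13, 14, 22, 26, 28, 2, 1]
i=6: items[6] = 2+28 = 30 → [5, 13, 14, 22, 26, 28, 30, 1]
i=7: items[7] = 1+30 = 31 → [5, 13, 14, 22, 26, 28, 30, 31]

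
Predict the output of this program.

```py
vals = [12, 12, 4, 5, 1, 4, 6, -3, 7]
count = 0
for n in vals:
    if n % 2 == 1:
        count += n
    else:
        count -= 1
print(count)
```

n=12: not odd, count = 0-1 = -1
n=12: not odd, count = (-1)-1 = -2
n=4: not odd, count = (-2)-1 = -3
n=5: odd, count = (-3)+5 = 2
n=1: odd, count = 2+1 = 3
n=4: not odd, count = 3-1 = 2
n=6: not odd, count = 2-1 = 1
n=-3: odd, count = 1+(-3) = -2
n=7: odd, count = (-2)+7 = 5

5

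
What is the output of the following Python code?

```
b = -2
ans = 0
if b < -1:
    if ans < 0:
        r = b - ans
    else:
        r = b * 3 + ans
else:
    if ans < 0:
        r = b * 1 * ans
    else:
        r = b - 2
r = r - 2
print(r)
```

b=-2, ans=0
b < -1 is True; ans < 0 is False
→ r = b * 3 + ans = -6
r = (-6)-2 = -8

-8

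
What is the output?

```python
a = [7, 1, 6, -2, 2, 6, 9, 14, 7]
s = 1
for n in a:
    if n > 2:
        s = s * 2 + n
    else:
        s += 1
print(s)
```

n=7: >2, s = 1*2+7 = 9
n=1: not >2, s = 9+1 = 10
n=6: >2, s = 10*2+6 = 26
n=-2: not >2, s = 26+1 = 27
n=2: not >2, s = 27+1 = 28
n=6: >2, s = 28*2+6 = 62
n=9: >2, s = 62*2+9 = 133
n=14: >2, s = 133*2+14 = 280
n=7: >2, s = 280*2+7 = 567

567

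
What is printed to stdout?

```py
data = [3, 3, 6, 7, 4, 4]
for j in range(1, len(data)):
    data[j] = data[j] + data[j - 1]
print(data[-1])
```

27

j=1: data[1] = 3+3 = 6 → [3, 6, 6, 7, 4, 4]
j=2: data[2] = 6+6 = 12 → [3, 6, 12, 7, 4, 4]
j=3: data[3] = 7+12 = 19 → [3, 6, 12, 19, 4, 4]
j=4: data[4] = 4+19 = 23 → [3, 6, 12, 19, 23, 4]
j=5: data[5] = 4+23 = 27 → [3, 6, 12, 19, 23, 27]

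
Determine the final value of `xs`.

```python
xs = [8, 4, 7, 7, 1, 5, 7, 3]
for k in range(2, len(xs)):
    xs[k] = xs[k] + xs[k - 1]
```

k=2: xs[2] = 7+4 = 11 → [8, 4, 11, 7, 1, 5, 7, 3]
k=3: xs[3] = 7+11 = 18 → [8, 4, 11, 18, 1, 5, 7, 3]
k=4: xs[4] = 1+18 = 19 → [8, 4, 11, 18, 19, 5, 7, 3]
k=5: xs[5] = 5+19 = 24 → [8, 4, 11, 18, 19, 24, 7, 3]
k=6: xs[6] = 7+24 = 31 → [8, 4, 11, 18, 19, 24, 31, 3]
k=7: xs[7] = 3+31 = 34 → [8, 4, 11, 18, 19, 24, 31, 34]

[8, 4, 11, 18, 19, 24, 31, 34]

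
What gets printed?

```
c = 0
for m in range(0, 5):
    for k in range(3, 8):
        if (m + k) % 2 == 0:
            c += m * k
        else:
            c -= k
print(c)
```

m=0,k=3: odd sum, c = 0-3 = -3
m=0,k=4: even sum, c = (-3)+0 = -3
m=0,k=5: odd sum, c = (-3)-5 = -8
m=0,k=6: even sum, c = (-8)+0 = -8
m=0,k=7: odd sum, c = (-8)-7 = -15
m=1,k=3: even sum, c = (-15)+3 = -12
m=1,k=4: odd sum, c = (-12)-4 = -16
m=1,k=5: even sum, c = (-16)+5 = -11
m=1,k=6: odd sum, c = (-11)-6 = -17
m=1,k=7: even sum, c = (-17)+7 = -10
m=2,k=3: odd sum, c = (-10)-3 = -13
m=2,k=4: even sum, c = (-13)+8 = -5
m=2,k=5: odd sum, c = (-5)-5 = -10
m=2,k=6: even sum, c = (-10)+12 = 2
m=2,k=7: odd sum, c = 2-7 = -5
m=3,k=3: even sum, c = (-5)+9 = 4
m=3,k=4: odd sum, c = 4-4 = 0
m=3,k=5: even sum, c = 0+15 = 15
m=3,k=6: odd sum, c = 15-6 = 9
m=3,k=7: even sum, c = 9+21 = 30
m=4,k=3: odd sum, c = 30-3 = 27
m=4,k=4: even sum, c = 27+16 = 43
m=4,k=5: odd sum, c = 43-5 = 38
m=4,k=6: even sum, c = 38+24 = 62
m=4,k=7: odd sum, c = 62-7 = 55

55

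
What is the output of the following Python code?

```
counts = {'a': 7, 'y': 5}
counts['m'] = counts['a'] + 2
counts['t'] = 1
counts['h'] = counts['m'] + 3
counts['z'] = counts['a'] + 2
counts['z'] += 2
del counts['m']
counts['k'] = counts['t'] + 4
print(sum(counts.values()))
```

counts['m'] = counts['a']+2 = 9 → {'a': 7, 'y': 5, 'm': 9}
counts['t'] = 1 → {'a': 7, 'y': 5, 'm': 9, 't': 1}
counts['h'] = counts['m']+3 = 12 → {'a': 7, 'y': 5, 'm': 9, 't': 1, 'h': 12}
counts['z'] = counts['a']+2 = 9 → {'a': 7, 'y': 5, 'm': 9, 't': 1, 'h': 12, 'z': 9}
counts['z'] = 9+2 = 11 → {'a': 7, 'y': 5, 'm': 9, 't': 1, 'h': 12, 'z': 11}
del 'm' → {'a': 7, 'y': 5, 't': 1, 'h': 12, 'z': 11}
counts['k'] = counts['t']+4 = 5 → {'a': 7, 'y': 5, 't': 1, 'h': 12, 'z': 11, 'k': 5}
sum of values = 41

41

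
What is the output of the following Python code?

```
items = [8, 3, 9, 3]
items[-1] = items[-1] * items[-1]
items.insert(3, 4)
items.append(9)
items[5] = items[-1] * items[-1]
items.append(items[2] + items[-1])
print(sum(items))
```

items[-1] = items[-1]*items[-1] = 3*3 = 9 → [8, 3, 9, 9]
insert 4 at 3 → [8, 3, 9, 4, 9]
append 9 → [8, 3, 9, 4, 9, 9]
items[5] = items[-1]*items[-1] = 9*9 = 81 → [8, 3, 9, 4, 9, 81]
append items[2]+items[-1] = 9+81 = 90 → [8, 3, 9, 4, 9, 81, 90]
sum = 204

204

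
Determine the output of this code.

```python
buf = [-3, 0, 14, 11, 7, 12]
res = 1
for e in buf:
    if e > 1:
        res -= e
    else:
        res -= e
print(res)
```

e=-3: not >1, res = 1-(-3) = 4
e=0: not >1, res = 4-0 = 4
e=14: >1, res = 4-14 = -10
e=11: >1, res = (-10)-11 = -21
e=7: >1, res = (-21)-7 = -28
e=12: >1, res = (-28)-12 = -40

-40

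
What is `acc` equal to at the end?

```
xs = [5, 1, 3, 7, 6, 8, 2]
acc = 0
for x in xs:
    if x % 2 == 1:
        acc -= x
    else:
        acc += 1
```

-13

x=5: odd, acc = 0-5 = -5
x=1: odd, acc = (-5)-1 = -6
x=3: odd, acc = (-6)-3 = -9
x=7: odd, acc = (-9)-7 = -16
x=6: not odd, acc = (-16)+1 = -15
x=8: not odd, acc = (-15)+1 = -14
x=2: not odd, acc = (-14)+1 = -13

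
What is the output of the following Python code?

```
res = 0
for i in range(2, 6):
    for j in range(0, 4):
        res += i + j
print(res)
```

80

i=2,j=0: res = 0+2 = 2
i=2,j=1: res = 2+3 = 5
i=2,j=2: res = 5+4 = 9
i=2,j=3: res = 9+5 = 14
i=3,j=0: res = 14+3 = 17
i=3,j=1: res = 17+4 = 21
i=3,j=2: res = 21+5 = 26
i=3,j=3: res = 26+6 = 32
i=4,j=0: res = 32+4 = 36
i=4,j=1: res = 36+5 = 41
i=4,j=2: res = 41+6 = 47
i=4,j=3: res = 47+7 = 54
i=5,j=0: res = 54+5 = 59
i=5,j=1: res = 59+6 = 65
i=5,j=2: res = 65+7 = 72
i=5,j=3: res = 72+8 = 80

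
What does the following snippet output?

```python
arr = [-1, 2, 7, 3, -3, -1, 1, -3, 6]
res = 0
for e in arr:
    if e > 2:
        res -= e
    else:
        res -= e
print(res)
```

e=-1: not >2, res = 0-(-1) = 1
e=2: not >2, res = 1-2 = -1
e=7: >2, res = (-1)-7 = -8
e=3: >2, res = (-8)-3 = -11
e=-3: not >2, res = (-11)-(-3) = -8
e=-1: not >2, res = (-8)-(-1) = -7
e=1: not >2, res = (-7)-1 = -8
e=-3: not >2, res = (-8)-(-3) = -5
e=6: >2, res = (-5)-6 = -11

-11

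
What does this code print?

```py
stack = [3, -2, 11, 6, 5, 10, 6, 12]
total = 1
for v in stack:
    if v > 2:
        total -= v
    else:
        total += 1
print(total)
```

v=3: >2, total = 1-3 = -2
v=-2: not >2, total = (-2)+1 = -1
v=11: >2, total = (-1)-11 = -12
v=6: >2, total = (-12)-6 = -18
v=5: >2, total = (-18)-5 = -23
v=10: >2, total = (-23)-10 = -33
v=6: >2, total = (-33)-6 = -39
v=12: >2, total = (-39)-12 = -51

-51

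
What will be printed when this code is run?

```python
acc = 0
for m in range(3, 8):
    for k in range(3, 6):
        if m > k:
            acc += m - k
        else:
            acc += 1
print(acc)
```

m=3,k=3: not 3>3, acc = 0+1 = 1
m=3,k=4: not 3>4, acc = 1+1 = 2
m=3,k=5: not 3>5, acc = 2+1 = 3
m=4,k=3: 4>3, acc = 3+1 = 4
m=4,k=4: not 4>4, acc = 4+1 = 5
m=4,k=5: not 4>5, acc = 5+1 = 6
m=5,k=3: 5>3, acc = 6+2 = 8
m=5,k=4: 5>4, acc = 8+1 = 9
m=5,k=5: not 5>5, acc = 9+1 = 10
m=6,k=3: 6>3, acc = 10+3 = 13
m=6,k=4: 6>4, acc = 13+2 = 15
m=6,k=5: 6>5, acc = 15+1 = 16
m=7,k=3: 7>3, acc = 16+4 = 20
m=7,k=4: 7>4, acc = 20+3 = 23
m=7,k=5: 7>5, acc = 23+2 = 25

25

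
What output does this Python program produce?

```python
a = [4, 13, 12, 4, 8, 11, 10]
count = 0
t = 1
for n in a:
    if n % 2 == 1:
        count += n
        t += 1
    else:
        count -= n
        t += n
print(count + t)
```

27

n=4: not odd, count = 0-4 = -4; t=5
n=13: odd, count = (-4)+13 = 9; t=6
n=12: not odd, count = 9-12 = -3; t=18
n=4: not odd, count = (-3)-4 = -7; t=22
n=8: not odd, count = (-7)-8 = -15; t=30
n=11: odd, count = (-15)+11 = -4; t=31
n=10: not odd, count = (-4)-10 = -14; t=41
count+t = (-14)+41 = 27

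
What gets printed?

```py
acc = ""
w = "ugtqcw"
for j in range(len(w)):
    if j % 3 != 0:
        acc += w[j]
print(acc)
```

gtcw

j=0: skip
j=1: add 'g' → 'g'
j=2: add 't' → 'gt'
j=3: skip
j=4: add 'c' → 'gtc'
j=5: add 'w' → 'gtcw'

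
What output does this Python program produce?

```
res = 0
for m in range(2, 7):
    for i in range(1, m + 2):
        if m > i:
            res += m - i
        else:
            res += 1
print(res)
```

45

m=2,i=1: 2>1, res = 0+1 = 1
m=2,i=2: not 2>2, res = 1+1 = 2
m=2,i=3: not 2>3, res = 2+1 = 3
m=3,i=1: 3>1, res = 3+2 = 5
m=3,i=2: 3>2, res = 5+1 = 6
m=3,i=3: not 3>3, res = 6+1 = 7
m=3,i=4: not 3>4, res = 7+1 = 8
m=4,i=1: 4>1, res = 8+3 = 11
m=4,i=2: 4>2, res = 11+2 = 13
m=4,i=3: 4>3, res = 13+1 = 14
m=4,i=4: not 4>4, res = 14+1 = 15
m=4,i=5: not 4>5, res = 15+1 = 16
m=5,i=1: 5>1, res = 16+4 = 20
m=5,i=2: 5>2, res = 20+3 = 23
m=5,i=3: 5>3, res = 23+2 = 25
m=5,i=4: 5>4, res = 25+1 = 26
m=5,i=5: not 5>5, res = 26+1 = 27
m=5,i=6: not 5>6, res = 27+1 = 28
m=6,i=1: 6>1, res = 28+5 = 33
m=6,i=2: 6>2, res = 33+4 = 37
m=6,i=3: 6>3, res = 37+3 = 40
m=6,i=4: 6>4, res = 40+2 = 42
m=6,i=5: 6>5, res = 42+1 = 43
m=6,i=6: not 6>6, res = 43+1 = 44
m=6,i=7: not 6>7, res = 44+1 = 45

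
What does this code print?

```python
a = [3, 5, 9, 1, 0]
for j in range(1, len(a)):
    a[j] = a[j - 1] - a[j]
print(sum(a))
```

j=1: a[1] = 3-5 = -2 → [3, -2, 9, 1, 0]
j=2: a[2] = (-2)-9 = -11 → [3, -2, -11, 1, 0]
j=3: a[3] = (-11)-1 = -12 → [3, -2, -11, -12, 0]
j=4: a[4] = (-12)-0 = -12 → [3, -2, -11, -12, -12]
sum = -34

-34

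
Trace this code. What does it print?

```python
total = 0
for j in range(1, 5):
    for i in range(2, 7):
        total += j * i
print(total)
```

200

j=1,i=2: total = 0+2 = 2
j=1,i=3: total = 2+3 = 5
j=1,i=4: total = 5+4 = 9
j=1,i=5: total = 9+5 = 14
j=1,i=6: total = 14+6 = 20
j=2,i=2: total = 20+4 = 24
j=2,i=3: total = 24+6 = 30
j=2,i=4: total = 30+8 = 38
j=2,i=5: total = 38+10 = 48
j=2,i=6: total = 48+12 = 60
j=3,i=2: total = 60+6 = 66
j=3,i=3: total = 66+9 = 75
j=3,i=4: total = 75+12 = 87
j=3,i=5: total = 87+15 = 102
j=3,i=6: total = 102+18 = 120
j=4,i=2: total = 120+8 = 128
j=4,i=3: total = 128+12 = 140
j=4,i=4: total = 140+16 = 156
j=4,i=5: total = 156+20 = 176
j=4,i=6: total = 176+24 = 200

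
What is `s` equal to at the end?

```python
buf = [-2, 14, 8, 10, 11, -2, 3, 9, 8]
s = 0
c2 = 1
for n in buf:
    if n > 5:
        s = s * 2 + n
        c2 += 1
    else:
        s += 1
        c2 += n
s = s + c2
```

n=-2: not >5, s = 0+1 = 1; c2=-1
n=14: >5, s = 1*2+14 = 16; c2=0
n=8: >5, s = 16*2+8 = 40; c2=1
n=10: >5, s = 40*2+10 = 90; c2=2
n=11: >5, s = 90*2+11 = 191; c2=3
n=-2: not >5, s = 191+1 = 192; c2=1
n=3: not >5, s = 192+1 = 193; c2=4
n=9: >5, s = 193*2+9 = 395; c2=5
n=8: >5, s = 395*2+8 = 798; c2=6
s+c2 = 798+6 = 804

804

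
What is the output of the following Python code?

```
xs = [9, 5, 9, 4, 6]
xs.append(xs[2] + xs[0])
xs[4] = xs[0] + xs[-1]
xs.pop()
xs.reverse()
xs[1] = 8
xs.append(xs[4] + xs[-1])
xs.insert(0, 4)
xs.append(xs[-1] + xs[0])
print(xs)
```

[4, 27, 8, 9, 5, 9, 18, 22]

append xs[2]+xs[0] = 9+9 = 18 → [9, 5, 9, 4, 6, 18]
xs[4] = xs[0]+xs[-1] = 9+18 = 27 → [9, 5, 9, 4, 27, 18]
pop() removes 18 → [9, 5, 9, 4, 27]
reverse → [27, 4, 9, 5, 9]
xs[1] = 8 → [27, 8, 9, 5, 9]
append xs[4]+xs[-1] = 9+9 = 18 → [27, 8, 9, 5, 9, 18]
insert 4 at 0 → [4, 27, 8, 9, 5, 9, 18]
append xs[-1]+xs[0] = 18+4 = 22 → [4, 27, 8, 9, 5, 9, 18, 22]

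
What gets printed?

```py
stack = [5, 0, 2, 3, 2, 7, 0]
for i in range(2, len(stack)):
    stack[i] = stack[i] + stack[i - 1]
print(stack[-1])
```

i=2: stack[2] = 2+0 = 2 → [5, 0, 2, 3, 2, 7, 0]
i=3: stack[3] = 3+2 = 5 → [5, 0, 2, 5, 2, 7, 0]
i=4: stack[4] = 2+5 = 7 → [5, 0, 2, 5, 7, 7, 0]
i=5: stack[5] = 7+7 = 14 → [5, 0, 2, 5, 7, 14, 0]
i=6: stack[6] = 0+14 = 14 → [5, 0, 2, 5, 7, 14, 14]

14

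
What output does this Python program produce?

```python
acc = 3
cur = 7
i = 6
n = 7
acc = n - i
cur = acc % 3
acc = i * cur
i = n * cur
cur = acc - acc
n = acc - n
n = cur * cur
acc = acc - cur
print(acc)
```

6

acc = 7-6 = 1
cur = 1%3 = 1
acc = 6*1 = 6
i = 7*1 = 7
cur = 6-6 = 0
n = 6-7 = -1
n = 0*0 = 0
acc = 6-0 = 6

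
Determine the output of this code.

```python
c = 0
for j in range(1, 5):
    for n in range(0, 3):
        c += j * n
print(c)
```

30

j=1,n=0: c = 0+0 = 0
j=1,n=1: c = 0+1 = 1
j=1,n=2: c = 1+2 = 3
j=2,n=0: c = 3+0 = 3
j=2,n=1: c = 3+2 = 5
j=2,n=2: c = 5+4 = 9
j=3,n=0: c = 9+0 = 9
j=3,n=1: c = 9+3 = 12
j=3,n=2: c = 12+6 = 18
j=4,n=0: c = 18+0 = 18
j=4,n=1: c = 18+4 = 22
j=4,n=2: c = 22+8 = 30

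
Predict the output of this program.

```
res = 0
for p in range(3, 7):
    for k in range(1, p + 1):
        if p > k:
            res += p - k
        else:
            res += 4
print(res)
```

50

p=3,k=1: 3>1, res = 0+2 = 2
p=3,k=2: 3>2, res = 2+1 = 3
p=3,k=3: not 3>3, res = 3+4 = 7
p=4,k=1: 4>1, res = 7+3 = 10
p=4,k=2: 4>2, res = 10+2 = 12
p=4,k=3: 4>3, res = 12+1 = 13
p=4,k=4: not 4>4, res = 13+4 = 17
p=5,k=1: 5>1, res = 17+4 = 21
p=5,k=2: 5>2, res = 21+3 = 24
p=5,k=3: 5>3, res = 24+2 = 26
p=5,k=4: 5>4, res = 26+1 = 27
p=5,k=5: not 5>5, res = 27+4 = 31
p=6,k=1: 6>1, res = 31+5 = 36
p=6,k=2: 6>2, res = 36+4 = 40
p=6,k=3: 6>3, res = 40+3 = 43
p=6,k=4: 6>4, res = 43+2 = 45
p=6,k=5: 6>5, res = 45+1 = 46
p=6,k=6: not 6>6, res = 46+4 = 50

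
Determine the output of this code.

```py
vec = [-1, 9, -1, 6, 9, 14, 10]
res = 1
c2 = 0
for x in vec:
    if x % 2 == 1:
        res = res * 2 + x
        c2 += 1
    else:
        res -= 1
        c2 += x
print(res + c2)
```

x=-1: odd, res = 1*2+(-1) = 1; c2=1
x=9: odd, res = 1*2+9 = 11; c2=2
x=-1: odd, res = 11*2+(-1) = 21; c2=3
x=6: not odd, res = 21-1 = 20; c2=9
x=9: odd, res = 20*2+9 = 49; c2=10
x=14: not odd, res = 49-1 = 48; c2=24
x=10: not odd, res = 48-1 = 47; c2=34
res+c2 = 47+34 = 81

81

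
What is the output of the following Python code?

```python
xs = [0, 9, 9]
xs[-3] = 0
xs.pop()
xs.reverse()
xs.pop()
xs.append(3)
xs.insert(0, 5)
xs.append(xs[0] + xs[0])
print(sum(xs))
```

xs[-3] = 0 → [0, 9, 9]
pop() removes 9 → [0, 9]
reverse → [9, 0]
pop() removes 0 → [9]
append 3 → [9, 3]
insert 5 at 0 → [5, 9, 3]
append xs[0]+xs[0] = 5+5 = 10 → [5, 9, 3, 10]
sum = 27

27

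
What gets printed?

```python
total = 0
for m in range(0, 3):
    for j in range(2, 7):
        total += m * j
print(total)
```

m=0,j=2: total = 0+0 = 0
m=0,j=3: total = 0+0 = 0
m=0,j=4: total = 0+0 = 0
m=0,j=5: total = 0+0 = 0
m=0,j=6: total = 0+0 = 0
m=1,j=2: total = 0+2 = 2
m=1,j=3: total = 2+3 = 5
m=1,j=4: total = 5+4 = 9
m=1,j=5: total = 9+5 = 14
m=1,j=6: total = 14+6 = 20
m=2,j=2: total = 20+4 = 24
m=2,j=3: total = 24+6 = 30
m=2,j=4: total = 30+8 = 38
m=2,j=5: total = 38+10 = 48
m=2,j=6: total = 48+12 = 60

60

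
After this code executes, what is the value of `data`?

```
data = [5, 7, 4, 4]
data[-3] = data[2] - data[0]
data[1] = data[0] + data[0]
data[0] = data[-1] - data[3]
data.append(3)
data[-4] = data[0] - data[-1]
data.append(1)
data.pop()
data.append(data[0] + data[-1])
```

[0, -3, 4, 4, 3, 3]

data[-3] = data[2]-data[0] = 4-5 = -1 → [5, -1, 4, 4]
data[1] = data[0]+data[0] = 5+5 = 10 → [5, 10, 4, 4]
data[0] = data[-1]-data[3] = 4-4 = 0 → [0, 10, 4, 4]
append 3 → [0, 10, 4, 4, 3]
data[-4] = data[0]-data[-1] = 0-3 = -3 → [0, -3, 4, 4, 3]
append 1 → [0, -3, 4, 4, 3, 1]
pop() removes 1 → [0, -3, 4, 4, 3]
append data[0]+data[-1] = 0+3 = 3 → [0, -3, 4, 4, 3, 3]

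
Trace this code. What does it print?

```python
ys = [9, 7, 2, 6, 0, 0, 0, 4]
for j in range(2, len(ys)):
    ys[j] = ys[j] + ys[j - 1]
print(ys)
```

j=2: ys[2] = 2+7 = 9 → [9, 7, 9, 6, 0, 0, 0, 4]
j=3: ys[3] = 6+9 = 15 → [9, 7, 9, 15, 0, 0, 0, 4]
j=4: ys[4] = 0+15 = 15 → [9, 7, 9, 15, 15, 0, 0, 4]
j=5: ys[5] = 0+15 = 15 → [9, 7, 9, 15, 15, 15, 0, 4]
j=6: ys[6] = 0+15 = 15 → [9, 7, 9, 15, 15, 15, 15, 4]
j=7: ys[7] = 4+15 = 19 → [9, 7, 9, 15, 15, 15, 15, 19]

[9, 7, 9, 15, 15, 15, 15, 19]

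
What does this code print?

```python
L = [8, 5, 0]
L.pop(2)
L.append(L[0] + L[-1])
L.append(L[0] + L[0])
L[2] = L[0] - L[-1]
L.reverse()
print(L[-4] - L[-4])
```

0

pop(2) removes 0 → [8, 5]
append L[0]+L[-1] = 8+5 = 13 → [8, 5, 13]
append L[0]+L[0] = 8+8 = 16 → [8, 5, 13, 16]
L[2] = L[0]-L[-1] = 8-16 = -8 → [8, 5, -8, 16]
reverse → [16, -8, 5, 8]
L[-4]-L[-4] = 16-16 = 0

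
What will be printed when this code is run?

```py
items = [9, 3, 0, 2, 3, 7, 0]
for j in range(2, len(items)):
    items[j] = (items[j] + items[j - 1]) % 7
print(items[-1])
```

j=2: items[2] = (0+3)%7 = 3 → [9, 3, 3, 2, 3, 7, 0]
j=3: items[3] = (2+3)%7 = 5 → [9, 3, 3, 5, 3, 7, 0]
j=4: items[4] = (3+5)%7 = 1 → [9, 3, 3, 5, 1, 7, 0]
j=5: items[5] = (7+1)%7 = 1 → [9, 3, 3, 5, 1, 1, 0]
j=6: items[6] = (0+1)%7 = 1 → [9, 3, 3, 5, 1, 1, 1]

1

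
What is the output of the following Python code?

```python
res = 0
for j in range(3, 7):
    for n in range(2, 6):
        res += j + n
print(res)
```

j=3,n=2: res = 0+5 = 5
j=3,n=3: res = 5+6 = 11
j=3,n=4: res = 11+7 = 18
j=3,n=5: res = 18+8 = 26
j=4,n=2: res = 26+6 = 32
j=4,n=3: res = 32+7 = 39
j=4,n=4: res = 39+8 = 47
j=4,n=5: res = 47+9 = 56
j=5,n=2: res = 56+7 = 63
j=5,n=3: res = 63+8 = 71
j=5,n=4: res = 71+9 = 80
j=5,n=5: res = 80+10 = 90
j=6,n=2: res = 90+8 = 98
j=6,n=3: res = 98+9 = 107
j=6,n=4: res = 107+10 = 117
j=6,n=5: res = 117+11 = 128

128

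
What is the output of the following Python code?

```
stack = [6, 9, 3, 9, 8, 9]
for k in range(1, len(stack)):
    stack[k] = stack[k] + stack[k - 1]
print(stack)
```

[6, 15, 18, 27, 35, 44]

k=1: stack[1] = 9+6 = 15 → [6, 15, 3, 9, 8, 9]
k=2: stack[2] = 3+15 = 18 → [6, 15, 18, 9, 8, 9]
k=3: stack[3] = 9+18 = 27 → [6, 15, 18, 27, 8, 9]
k=4: stack[4] = 8+27 = 35 → [6, 15, 18, 27, 35, 9]
k=5: stack[5] = 9+35 = 44 → [6, 15, 18, 27, 35, 44]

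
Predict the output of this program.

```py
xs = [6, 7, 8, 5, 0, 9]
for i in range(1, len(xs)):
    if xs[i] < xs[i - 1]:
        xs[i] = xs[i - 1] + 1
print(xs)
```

[6, 7, 8, 9, 10, 11]

i=1: 7>=6, unchanged → [6, 7, 8, 5, 0, 9]
i=2: 8>=7, unchanged → [6, 7, 8, 5, 0, 9]
i=3: 5<8, xs[3] = 8+1 = 9 → [6, 7, 8, 9, 0, 9]
i=4: 0<9, xs[4] = 9+1 = 10 → [6, 7, 8, 9, 10, 9]
i=5: 9<10, xs[5] = 10+1 = 11 → [6, 7, 8, 9, 10, 11]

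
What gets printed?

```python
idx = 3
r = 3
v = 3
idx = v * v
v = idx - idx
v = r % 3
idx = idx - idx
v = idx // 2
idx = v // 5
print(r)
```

3

idx = 3*3 = 9
v = 9-9 = 0
v = 3%3 = 0
idx = 9-9 = 0
v = 0//2 = 0
idx = 0//5 = 0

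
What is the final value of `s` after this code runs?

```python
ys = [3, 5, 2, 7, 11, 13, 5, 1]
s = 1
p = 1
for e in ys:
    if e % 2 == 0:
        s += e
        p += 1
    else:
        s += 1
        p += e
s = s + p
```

e=3: not even, s = 1+1 = 2; p=4
e=5: not even, s = 2+1 = 3; p=9
e=2: even, s = 3+2 = 5; p=10
e=7: not even, s = 5+1 = 6; p=17
e=11: not even, s = 6+1 = 7; p=28
e=13: not even, s = 7+1 = 8; p=41
e=5: not even, s = 8+1 = 9; p=46
e=1: not even, s = 9+1 = 10; p=47
s+p = 10+47 = 57

57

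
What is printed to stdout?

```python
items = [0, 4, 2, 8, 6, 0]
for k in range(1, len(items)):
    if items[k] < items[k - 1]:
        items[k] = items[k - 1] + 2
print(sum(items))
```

k=1: 4>=0, unchanged → [0, 4, 2, 8, 6, 0]
k=2: 2<4, items[2] = 4+2 = 6 → [0, 4, 6, 8, 6, 0]
k=3: 8>=6, unchanged → [0, 4, 6, 8, 6, 0]
k=4: 6<8, items[4] = 8+2 = 10 → [0, 4, 6, 8, 10, 0]
k=5: 0<10, items[5] = 10+2 = 12 → [0, 4, 6, 8, 10, 12]
sum = 40

40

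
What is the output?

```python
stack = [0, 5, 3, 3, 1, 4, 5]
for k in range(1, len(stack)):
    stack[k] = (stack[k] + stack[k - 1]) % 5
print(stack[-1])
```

1

k=1: stack[1] = (5+0)%5 = 0 → [0, 0, 3, 3, 1, 4, 5]
k=2: stack[2] = (3+0)%5 = 3 → [0, 0, 3, 3, 1, 4, 5]
k=3: stack[3] = (3+3)%5 = 1 → [0, 0, 3, 1, 1, 4, 5]
k=4: stack[4] = (1+1)%5 = 2 → [0, 0, 3, 1, 2, 4, 5]
k=5: stack[5] = (4+2)%5 = 1 → [0, 0, 3, 1, 2, 1, 5]
k=6: stack[6] = (5+1)%5 = 1 → [0, 0, 3, 1, 2, 1, 1]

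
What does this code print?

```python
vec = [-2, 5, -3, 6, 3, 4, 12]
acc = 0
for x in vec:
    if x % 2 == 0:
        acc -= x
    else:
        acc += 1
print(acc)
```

x=-2: even, acc = 0-(-2) = 2
x=5: not even, acc = 2+1 = 3
x=-3: not even, acc = 3+1 = 4
x=6: even, acc = 4-6 = -2
x=3: not even, acc = (-2)+1 = -1
x=4: even, acc = (-1)-4 = -5
x=12: even, acc = (-5)-12 = -17

-17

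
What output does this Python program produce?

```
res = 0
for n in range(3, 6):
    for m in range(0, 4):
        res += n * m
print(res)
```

n=3,m=0: res = 0+0 = 0
n=3,m=1: res = 0+3 = 3
n=3,m=2: res = 3+6 = 9
n=3,m=3: res = 9+9 = 18
n=4,m=0: res = 18+0 = 18
n=4,m=1: res = 18+4 = 22
n=4,m=2: res = 22+8 = 30
n=4,m=3: res = 30+12 = 42
n=5,m=0: res = 42+0 = 42
n=5,m=1: res = 42+5 = 47
n=5,m=2: res = 47+10 = 57
n=5,m=3: res = 57+15 = 72

72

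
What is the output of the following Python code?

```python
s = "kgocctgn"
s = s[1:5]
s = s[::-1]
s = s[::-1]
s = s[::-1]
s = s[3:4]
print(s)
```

g

slice [1:5] → 'gocc'
reverse → 'ccog'
reverse → 'gocc'
reverse → 'ccog'
slice [3:4] → 'g'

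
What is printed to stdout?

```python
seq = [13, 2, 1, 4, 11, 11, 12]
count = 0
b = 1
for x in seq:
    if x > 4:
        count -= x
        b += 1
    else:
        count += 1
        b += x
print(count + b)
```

-32

x=13: >4, count = 0-13 = -13; b=2
x=2: not >4, count = (-13)+1 = -12; b=4
x=1: not >4, count = (-12)+1 = -11; b=5
x=4: not >4, count = (-11)+1 = -10; b=9
x=11: >4, count = (-10)-11 = -21; b=10
x=11: >4, count = (-21)-11 = -32; b=11
x=12: >4, count = (-32)-12 = -44; b=12
count+b = (-44)+12 = -32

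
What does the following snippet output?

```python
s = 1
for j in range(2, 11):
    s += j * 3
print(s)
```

163

j=2: s = 1+2*3 = 7
j=3: s = 7+3*3 = 16
j=4: s = 16+4*3 = 28
j=5: s = 28+5*3 = 43
j=6: s = 43+6*3 = 61
j=7: s = 61+7*3 = 82
j=8: s = 82+8*3 = 106
j=9: s = 106+9*3 = 133
j=10: s = 133+10*3 = 163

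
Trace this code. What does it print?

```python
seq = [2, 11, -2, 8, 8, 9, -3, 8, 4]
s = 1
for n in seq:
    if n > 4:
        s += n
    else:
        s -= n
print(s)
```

44

n=2: not >4, s = 1-2 = -1
n=11: >4, s = (-1)+11 = 10
n=-2: not >4, s = 10-(-2) = 12
n=8: >4, s = 12+8 = 20
n=8: >4, s = 20+8 = 28
n=9: >4, s = 28+9 = 37
n=-3: not >4, s = 37-(-3) = 40
n=8: >4, s = 40+8 = 48
n=4: not >4, s = 48-4 = 44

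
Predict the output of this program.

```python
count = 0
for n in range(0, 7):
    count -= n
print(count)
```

n=0: count = 0-0 = 0
n=1: count = 0-1 = -1
n=2: count = (-1)-2 = -3
n=3: count = (-3)-3 = -6
n=4: count = (-6)-4 = -10
n=5: count = (-10)-5 = -15
n=6: count = (-15)-6 = -21

-21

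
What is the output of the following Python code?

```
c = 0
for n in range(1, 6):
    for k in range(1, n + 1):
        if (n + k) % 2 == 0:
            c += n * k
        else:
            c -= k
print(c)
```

n=1,k=1: even sum, c = 0+1 = 1
n=2,k=1: odd sum, c = 1-1 = 0
n=2,k=2: even sum, c = 0+4 = 4
n=3,k=1: even sum, c = 4+3 = 7
n=3,k=2: odd sum, c = 7-2 = 5
n=3,k=3: even sum, c = 5+9 = 14
n=4,k=1: odd sum, c = 14-1 = 13
n=4,k=2: even sum, c = 13+8 = 21
n=4,k=3: odd sum, c = 21-3 = 18
n=4,k=4: even sum, c = 18+16 = 34
n=5,k=1: even sum, c = 34+5 = 39
n=5,k=2: odd sum, c = 39-2 = 37
n=5,k=3: even sum, c = 37+15 = 52
n=5,k=4: odd sum, c = 52-4 = 48
n=5,k=5: even sum, c = 48+25 = 73

73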